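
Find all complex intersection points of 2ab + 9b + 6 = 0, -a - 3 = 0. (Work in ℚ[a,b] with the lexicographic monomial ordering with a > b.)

Compute a lex Gröbner basis by Buchberger's algorithm.
f_1 = 2ab + 9b + 6, LT = ab.
f_2 = -a - 3, LT = a.

S(f_1,f_2): lcm = ab. S = 3/2b + 3.
  leading term b: no divisor's leading term divides it; move 3/2b to the remainder.
  leading term 1: no divisor's leading term divides it; move 3 to the remainder.
  remainder 3/2b + 3 ≠ 0; add h_3 = 3/2b + 3 to the basis.

The other S-polynomials (S(f_1,h_3), S(f_2,h_3)) all reduce to 0 modulo the current basis, so we have a Gröbner basis.
Inter-reduce: drop elements whose leading term is divisible by another's, tail-reduce, and make monic.
Reduced Gröbner basis: {a + 3, b + 2}.

Since the basis is lex-ordered, b + 2 is univariate in b. Its roots are {-2}. Back-substituting each root into the other basis elements fixes the other coordinates.
  b = -2: the earlier basis element becomes a + 3 = 0, giving a = -3 — point (-3, -2).

{(-3, -2)}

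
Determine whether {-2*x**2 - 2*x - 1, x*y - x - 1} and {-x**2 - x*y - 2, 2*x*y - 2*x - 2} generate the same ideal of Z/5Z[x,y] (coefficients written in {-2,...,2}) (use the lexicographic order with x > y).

Yes, the ideals are equal.

Since reduced Gröbner bases are canonical representatives of ideals under a given ordering, it suffices to compute and compare them.
Buchberger on the first generating set:
f_1 = -2*x**2 - 2*x - 1, LT = x**2.
f_2 = x*y - x - 1, LT = x*y.

S(f_1,f_2): lcm = x**2*y. S = x**2 + x*y + x - 2*y.
  reduce S modulo (f_1, f_2):
  remainder x - 2*y - 2 ≠ 0; add g_3 = x - 2*y - 2 to the basis.

S(f_2,g_3): lcm = x*y. S = -x + 2*y**2 + 2*y - 1.
  reduce S modulo (f_1, f_2, g_3):
  remainder 2*y**2 + 2 ≠ 0; add g_4 = 2*y**2 + 2 to the basis.

The other S-polynomials (S(f_1,g_3), S(f_1,g_4), S(f_2,g_4), S(g_3,g_4)) all reduce to 0 modulo the current basis, so we have a Gröbner basis.
Inter-reduce: drop elements whose leading term is divisible by another's, tail-reduce, and make monic.
Reduced Gröbner basis: {x - 2*y - 2, y**2 + 1}.

Buchberger on the second generating set:
h_1 = -x**2 - x*y - 2, LT = x**2.
h_2 = 2*x*y - 2*x - 2, LT = x*y.

S(h_1,h_2): lcm = x**2*y. S = x**2 + x*y**2 + x + 2*y.
  reduce S modulo (h_1, h_2):
  remainder x - 2*y - 2 ≠ 0; add k_3 = x - 2*y - 2 to the basis.

S(h_2,k_3): lcm = x*y. S = -x + 2*y**2 + 2*y - 1.
  reduce S modulo (h_1, h_2, k_3):
  remainder 2*y**2 + 2 ≠ 0; add k_4 = 2*y**2 + 2 to the basis.

The other S-polynomials (S(h_1,k_3), S(h_1,k_4), S(h_2,k_4), S(k_3,k_4)) all reduce to 0 modulo the current basis, so we have a Gröbner basis.
Inter-reduce: drop elements whose leading term is divisible by another's, tail-reduce, and make monic.
Reduced Gröbner basis: {x - 2*y - 2, y**2 + 1}.

The two bases agree; hence the ideals are identical.
The same test decides containment: I ⊆ J iff every generator of I reduces to 0 modulo a Gröbner basis of J.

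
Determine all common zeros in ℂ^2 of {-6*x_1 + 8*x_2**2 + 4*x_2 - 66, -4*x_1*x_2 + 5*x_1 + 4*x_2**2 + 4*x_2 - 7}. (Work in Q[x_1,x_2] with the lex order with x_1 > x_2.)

Compute a lex Gröbner basis by Buchberger's algorithm.
f_1 = -6*x_1 + 8*x_2**2 + 4*x_2 - 66, LT = x_1.
f_2 = -4*x_1*x_2 + 5*x_1 + 4*x_2**2 + 4*x_2 - 7, LT = x_1*x_2.

S(f_1,f_2): lcm = x_1*x_2. S = 5/4*x_1 - 4/3*x_2**3 + 1/3*x_2**2 + 12*x_2 - 7/4.
  leading term x_1: subtract (-5/24)·f_1 from 5/4*x_1 - 4/3*x_2**3 + 1/3*x_2**2 + 12*x_2 - 7/4 → -4/3*x_2**3 + 2*x_2**2 + 77/6*x_2 - 31/2
  leading term x_2**3: no divisor's leading term divides it; move -4/3*x_2**3 to the remainder.
  leading term x_2**2: no divisor's leading term divides it; move 2*x_2**2 to the remainder.
  leading term x_2: no divisor's leading term divides it; move 77/6*x_2 to the remainder.
  leading term 1: no divisor's leading term divides it; move -31/2 to the remainder.
  remainder -4/3*x_2**3 + 2*x_2**2 + 77/6*x_2 - 31/2 ≠ 0; add h_3 = -4/3*x_2**3 + 2*x_2**2 + 77/6*x_2 - 31/2 to the basis.

The other S-polynomials (S(f_1,h_3), S(f_2,h_3)) all reduce to 0 modulo the current basis, so we have a Gröbner basis.
Inter-reduce: drop elements whose leading term is divisible by another's, tail-reduce, and make monic.
Reduced Gröbner basis: {x_1 - 4/3*x_2**2 - 2/3*x_2 + 11, x_2**3 - 3/2*x_2**2 - 77/8*x_2 + 93/8}.

From the last basis element, x_2**3 - 3/2*x_2**2 - 77/8*x_2 + 93/8 = 0, so x_2 takes values in {-3, 9/4 - sqrt(19)/4, sqrt(19)/4 + 9/4}. Each choice, substituted upward through the basis, yields the corresponding point(s) of the solution set.
  x_2 = -3: the earlier basis element becomes x_1 + 1 = 0, giving x_1 = -1 — point (-1, -3).
  x_2 = 9/4 - sqrt(19)/4: the earlier basis element becomes x_1 + 7/6 + 5*sqrt(19)/3 = 0, giving x_1 = -5*sqrt(19)/3 - 7/6 — point (-5*sqrt(19)/3 - 7/6, 9/4 - sqrt(19)/4).
  x_2 = sqrt(19)/4 + 9/4: the earlier basis element becomes x_1 - 5*sqrt(19)/3 + 7/6 = 0, giving x_1 = -7/6 + 5*sqrt(19)/3 — point (-7/6 + 5*sqrt(19)/3, sqrt(19)/4 + 9/4).
Check: every point annihilates each of the original generators.
A lex Gröbner basis triangularizes the system, enabling back-substitution.

{(-1, -3), (-5*sqrt(19)/3 - 7/6, 9/4 - sqrt(19)/4), (-7/6 + 5*sqrt(19)/3, sqrt(19)/4 + 9/4)}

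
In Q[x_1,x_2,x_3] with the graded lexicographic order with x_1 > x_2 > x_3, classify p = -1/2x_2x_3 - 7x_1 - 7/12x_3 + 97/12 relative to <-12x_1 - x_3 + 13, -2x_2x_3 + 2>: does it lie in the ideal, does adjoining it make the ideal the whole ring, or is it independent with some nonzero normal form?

-1/2x_2x_3 - 7x_1 - 7/12x_3 + 97/12 lies in I (it reduces to 0).

First compute the reduced Gröbner basis of I by Buchberger's algorithm.
f_1 = -12x_1 - x_3 + 13, LT = x_1.
f_2 = -2x_2x_3 + 2, LT = x_2x_3.

The S-polynomials (S(f_1,f_2)) all reduce to 0 modulo the current basis, so we have a Gröbner basis.
Inter-reduce: drop elements whose leading term is divisible by another's, tail-reduce, and make monic.
Reduced Gröbner basis: {x_2x_3 - 1, x_1 + 1/12x_3 - 13/12}.
Label its elements g_1 = x_2x_3 - 1, g_2 = x_1 + 1/12x_3 - 13/12.

Reduce p = -1/2x_2x_3 - 7x_1 - 7/12x_3 + 97/12 modulo G:
  leading term x_2x_3: subtract (-1/2)·g_1 from -1/2x_2x_3 - 7x_1 - 7/12x_3 + 97/12 → -7x_1 - 7/12x_3 + 91/12
  leading term x_1: subtract (-7)·g_2 from -7x_1 - 7/12x_3 + 91/12 → 0
  normal form = 0.
Since the normal form is 0, p ∈ I.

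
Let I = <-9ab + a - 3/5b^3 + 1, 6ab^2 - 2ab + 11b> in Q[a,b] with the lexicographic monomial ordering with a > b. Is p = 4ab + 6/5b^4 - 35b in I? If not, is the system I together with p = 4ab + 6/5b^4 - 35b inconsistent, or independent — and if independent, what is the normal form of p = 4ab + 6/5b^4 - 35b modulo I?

4ab + 6/5b^4 - 35b lies in I (it reduces to 0).

First compute the reduced Gröbner basis of I by Buchberger's algorithm.
f_1 = -9ab + a - 3/5b^3 + 1, LT = ab.
f_2 = 6ab^2 - 2ab + 11b, LT = ab^2.

S(f_1,f_2): lcm = ab^2. S = 2/9ab + 1/15b^4 - 35/18b.
  leading term ab: subtract (-2/81)·f_1 from 2/9ab + 1/15b^4 - 35/18b → 2/81a + 1/15b^4 - 2/135b^3 - 35/18b + 2/81
  leading term a: no divisor's leading term divides it; move 2/81a to the remainder.
  leading term b^4: no divisor's leading term divides it; move 1/15b^4 to the remainder.
  leading term b^3: no divisor's leading term divides it; move -2/135b^3 to the remainder.
  leading term b: no divisor's leading term divides it; move -35/18b to the remainder.
  leading term 1: no divisor's leading term divides it; move 2/81 to the remainder.
  remainder 2/81a + 1/15b^4 - 2/135b^3 - 35/18b + 2/81 ≠ 0; add h_3 = 2/81a + 1/15b^4 - 2/135b^3 - 35/18b + 2/81 to the basis.

S(f_1,h_3): lcm = ab. S = -1/9a - 27/10b^5 + 3/5b^4 + 1/15b^3 + 315/4b^2 - b - 1/9.
  leading term a: subtract (-9/2)·h_3 from -1/9a - 27/10b^5 + 3/5b^4 + 1/15b^3 + 315/4b^2 - b - 1/9 → -27/10b^5 + 9/10b^4 + 315/4b^2 - 39/4b
  leading term b^5: no divisor's leading term divides it; move -27/10b^5 to the remainder.
  leading term b^4: no divisor's leading term divides it; move 9/10b^4 to the remainder.
  leading term b^2: no divisor's leading term divides it; move 315/4b^2 to the remainder.
  leading term b: no divisor's leading term divides it; move -39/4b to the remainder.
  remainder -27/10b^5 + 9/10b^4 + 315/4b^2 - 39/4b ≠ 0; add h_4 = -27/10b^5 + 9/10b^4 + 315/4b^2 - 39/4b to the basis.

The other S-polynomials (S(f_2,h_3), S(f_1,h_4), S(f_2,h_4), S(h_3,h_4)) all reduce to 0 modulo the current basis, so we have a Gröbner basis.
Inter-reduce: drop elements whose leading term is divisible by another's, tail-reduce, and make monic.
Reduced Gröbner basis: {a + 27/10b^4 - 3/5b^3 - 315/4b + 1, b^5 - 1/3b^4 - 175/6b^2 + 65/18b}.
Label its elements g_1 = a + 27/10b^4 - 3/5b^3 - 315/4b + 1, g_2 = b^5 - 1/3b^4 - 175/6b^2 + 65/18b.

Reduce p = 4ab + 6/5b^4 - 35b modulo G:
  leading term ab: subtract (4b)·g_1 from 4ab + 6/5b^4 - 35b → -54/5b^5 + 18/5b^4 + 315b^2 - 39b
  leading term b^5: subtract (-54/5)·g_2 from -54/5b^5 + 18/5b^4 + 315b^2 - 39b → 0
  normal form = 0.
Since the normal form is 0, p ∈ I.

The remainder on division by a Gröbner basis is unique — it is the normal form.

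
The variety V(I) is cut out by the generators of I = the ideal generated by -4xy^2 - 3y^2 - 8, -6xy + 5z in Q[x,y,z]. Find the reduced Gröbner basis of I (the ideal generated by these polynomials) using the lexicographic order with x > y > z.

f_1 = -4xy^2 - 3y^2 - 8, LT = xy^2.
f_2 = -6xy + 5z, LT = xy.

S(f_1,f_2): lcm = xy^2. S = 3/4y^2 + 5/6yz + 2.
  leading term y^2: no divisor's leading term divides it; move 3/4y^2 to the remainder.
  leading term yz: no divisor's leading term divides it; move 5/6yz to the remainder.
  leading term 1: no divisor's leading term divides it; move 2 to the remainder.
  remainder 3/4y^2 + 5/6yz + 2 ≠ 0; add g_3 = 3/4y^2 + 5/6yz + 2 to the basis.

S(f_1,g_3): lcm = xy^2. S = -10/9xyz - 8/3x + 3/4y^2 + 2.
  leading term xyz: subtract (5/27z)·f_2 from -10/9xyz - 8/3x + 3/4y^2 + 2 → -8/3x + 3/4y^2 - 25/27z^2 + 2
  leading term x: no divisor's leading term divides it; move -8/3x to the remainder.
  leading term y^2: subtract (1)·g_3 from 3/4y^2 - 25/27z^2 + 2 → -5/6yz - 25/27z^2
  leading term yz: no divisor's leading term divides it; move -5/6yz to the remainder.
  leading term z^2: no divisor's leading term divides it; move -25/27z^2 to the remainder.
  remainder -8/3x - 5/6yz - 25/27z^2 ≠ 0; add g_4 = -8/3x - 5/6yz - 25/27z^2 to the basis.

S(f_2,g_3): lcm = xy^2. S = -10/9xyz - 8/3x - 5/6yz.
  leading term xyz: subtract (5/27z)·f_2 from -10/9xyz - 8/3x - 5/6yz → -8/3x - 5/6yz - 25/27z^2
  leading term x: subtract (1)·g_4 from -8/3x - 5/6yz - 25/27z^2 → 0
  remainder 0.

S(f_1,g_4): lcm = xy^2. S = -5/16y^3z - 25/72y^2z^2 + 3/4y^2 + 2.
  leading term y^3z: subtract (-5/12yz)·g_3 from -5/16y^3z - 25/72y^2z^2 + 3/4y^2 + 2 → 3/4y^2 + 5/6yz + 2
  leading term y^2: subtract (1)·g_3 from 3/4y^2 + 5/6yz + 2 → 0
  remainder 0.

S(f_2,g_4): lcm = xy. S = -5/16y^2z - 25/72yz^2 - 5/6z.
  leading term y^2z: subtract (-5/12z)·g_3 from -5/16y^2z - 25/72yz^2 - 5/6z → 0
  remainder 0.

S(g_3,g_4): leading monomials are coprime, so the S-polynomial reduces to 0 (Buchberger's first criterion).
Every S-polynomial of the final basis reduces to 0, so we have a Gröbner basis.
Inter-reduce: drop elements whose leading term is divisible by another's, tail-reduce, and make monic.

G = {x + 5/16yz + 25/72z^2, y^2 + 10/9yz + 8/3}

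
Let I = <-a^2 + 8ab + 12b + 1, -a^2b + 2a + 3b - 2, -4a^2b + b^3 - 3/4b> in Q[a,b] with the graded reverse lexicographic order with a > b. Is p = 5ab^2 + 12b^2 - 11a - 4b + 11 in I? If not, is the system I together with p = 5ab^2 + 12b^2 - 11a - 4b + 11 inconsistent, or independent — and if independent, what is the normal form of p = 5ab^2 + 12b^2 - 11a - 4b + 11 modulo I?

First compute the reduced Gröbner basis of I by Buchberger's algorithm.
f_1 = -a^2 + 8ab + 12b + 1, LT = a^2.
f_2 = -a^2b + 2a + 3b - 2, LT = a^2b.
f_3 = -4a^2b + b^3 - 3/4b, LT = a^2b.

S(f_1,f_2): lcm = a^2b. S = -8ab^2 - 12b^2 + 2a + 2b - 2.
  leading term ab^2: no divisor's leading term divides it; move -8ab^2 to the remainder.
  leading term b^2: no divisor's leading term divides it; move -12b^2 to the remainder.
  leading term a: no divisor's leading term divides it; move 2a to the remainder.
  leading term b: no divisor's leading term divides it; move 2b to the remainder.
  leading term 1: no divisor's leading term divides it; move -2 to the remainder.
  remainder -8ab^2 - 12b^2 + 2a + 2b - 2 ≠ 0; add h_4 = -8ab^2 - 12b^2 + 2a + 2b - 2 to the basis.

S(f_1,f_3): lcm = a^2b. S = -8ab^2 + 1/4b^3 - 12b^2 - 19/16b.
  leading term ab^2: subtract (1)·h_4 from -8ab^2 + 1/4b^3 - 12b^2 - 19/16b → 1/4b^3 - 2a - 51/16b + 2
  leading term b^3: no divisor's leading term divides it; move 1/4b^3 to the remainder.
  leading term a: no divisor's leading term divides it; move -2a to the remainder.
  leading term b: no divisor's leading term divides it; move -51/16b to the remainder.
  leading term 1: no divisor's leading term divides it; move 2 to the remainder.
  remainder 1/4b^3 - 2a - 51/16b + 2 ≠ 0; add h_5 = 1/4b^3 - 2a - 51/16b + 2 to the basis.

S(f_1,h_4): lcm = a^2b^2. S = -8ab^3 - 3/2ab^2 - 12b^3 + 1/4a^2 + 1/4ab - b^2 - 1/4a.
  leading term ab^3: subtract (b)·h_4 from -8ab^3 - 3/2ab^2 - 12b^3 + 1/4a^2 + 1/4ab - b^2 - 1/4a → -3/2ab^2 + 1/4a^2 - 7/4ab - 3b^2 - 1/4a + 2b
  leading term ab^2: subtract (3/16)·h_4 from -3/2ab^2 + 1/4a^2 - 7/4ab - 3b^2 - 1/4a + 2b → 1/4a^2 - 7/4ab - 3/4b^2 - 5/8a + 13/8b + 3/8
  leading term a^2: subtract (-1/4)·f_1 from 1/4a^2 - 7/4ab - 3/4b^2 - 5/8a + 13/8b + 3/8 → 1/4ab - 3/4b^2 - 5/8a + 37/8b + 5/8
  leading term ab: no divisor's leading term divides it; move 1/4ab to the remainder.
  leading term b^2: no divisor's leading term divides it; move -3/4b^2 to the remainder.
  leading term a: no divisor's leading term divides it; move -5/8a to the remainder.
  leading term b: no divisor's leading term divides it; move 37/8b to the remainder.
  leading term 1: no divisor's leading term divides it; move 5/8 to the remainder.
  remainder 1/4ab - 3/4b^2 - 5/8a + 37/8b + 5/8 ≠ 0; add h_6 = 1/4ab - 3/4b^2 - 5/8a + 37/8b + 5/8 to the basis.

S(f_2,h_5): lcm = a^2b^3. S = 8a^3 + 51/4a^2b - 2ab^2 - 3b^3 - 8a^2 + 2b^2.
  leading term a^3: subtract (-8a)·f_1 from 8a^3 + 51/4a^2b - 2ab^2 - 3b^3 - 8a^2 + 2b^2 → 307/4a^2b - 2ab^2 - 3b^3 - 8a^2 + 96ab + 2b^2 + 8a
  leading term a^2b: subtract (-307/4b)·f_1 from 307/4a^2b - 2ab^2 - 3b^3 - 8a^2 + 96ab + 2b^2 + 8a → 612ab^2 - 3b^3 - 8a^2 + 96ab + 923b^2 + 8a + 307/4b
  leading term ab^2: subtract (-153/2)·h_4 from 612ab^2 - 3b^3 - 8a^2 + 96ab + 923b^2 + 8a + 307/4b → -3b^3 - 8a^2 + 96ab + 5b^2 + 161a + 919/4b - 153
  leading term b^3: subtract (-12)·h_5 from -3b^3 - 8a^2 + 96ab + 5b^2 + 161a + 919/4b - 153 → -8a^2 + 96ab + 5b^2 + 137a + 383/2b - 129
  leading term a^2: subtract (8)·f_1 from -8a^2 + 96ab + 5b^2 + 137a + 383/2b - 129 → 32ab + 5b^2 + 137a + 191/2b - 137
  leading term ab: subtract (128)·h_6 from 32ab + 5b^2 + 137a + 191/2b - 137 → 101b^2 + 217a - 993/2b - 217
  leading term b^2: no divisor's leading term divides it; move 101b^2 to the remainder.
  leading term a: no divisor's leading term divides it; move 217a to the remainder.
  leading term b: no divisor's leading term divides it; move -993/2b to the remainder.
  leading term 1: no divisor's leading term divides it; move -217 to the remainder.
  remainder 101b^2 + 217a - 993/2b - 217 ≠ 0; add h_7 = 101b^2 + 217a - 993/2b - 217 to the basis.

S(h_4,h_5): lcm = ab^3. S = 3/2b^3 + 8a^2 + 25/2ab - 1/4b^2 - 8a + 1/4b.
  leading term b^3: subtract (6)·h_5 from 3/2b^3 + 8a^2 + 25/2ab - 1/4b^2 - 8a + 1/4b → 8a^2 + 25/2ab - 1/4b^2 + 4a + 155/8b - 12
  leading term a^2: subtract (-8)·f_1 from 8a^2 + 25/2ab - 1/4b^2 + 4a + 155/8b - 12 → 153/2ab - 1/4b^2 + 4a + 923/8b - 4
  leading term ab: subtract (306)·h_6 from 153/2ab - 1/4b^2 + 4a + 923/8b - 4 → 917/4b^2 + 781/4a - 10399/8b - 781/4
  leading term b^2: subtract (917/404)·h_7 from 917/4b^2 + 781/4a - 10399/8b - 781/4 → -30027/101a - 69859/404b + 30027/101
  leading term a: no divisor's leading term divides it; move -30027/101a to the remainder.
  leading term b: no divisor's leading term divides it; move -69859/404b to the remainder.
  leading term 1: no divisor's leading term divides it; move 30027/101 to the remainder.
  remainder -30027/101a - 69859/404b + 30027/101 ≠ 0; add h_8 = -30027/101a - 69859/404b + 30027/101 to the basis.

S(h_4,h_6): lcm = ab^2. S = 3b^3 + 5/2ab - 17b^2 - 1/4a - 11/4b + 1/4.
  leading term b^3: subtract (12)·h_5 from 3b^3 + 5/2ab - 17b^2 - 1/4a - 11/4b + 1/4 → 5/2ab - 17b^2 + 95/4a + 71/2b - 95/4
  leading term ab: subtract (10)·h_6 from 5/2ab - 17b^2 + 95/4a + 71/2b - 95/4 → -19/2b^2 + 30a - 43/4b - 30
  leading term b^2: subtract (-19/202)·h_7 from -19/2b^2 + 30a - 43/4b - 30 → 10183/202a - 11605/202b - 10183/202
  leading term a: subtract (-10183/60054)·h_8 from 10183/202a - 11605/202b - 10183/202 → -20843837/240216b
  leading term b: no divisor's leading term divides it; move -20843837/240216b to the remainder.
  remainder -20843837/240216b ≠ 0; add h_9 = -20843837/240216b to the basis.

The other S-polynomials (S(f_2,f_3), S(f_2,h_4), S(f_3,h_4), S(f_1,h_5), S(f_3,h_5), S(f_1,h_6), S(f_2,h_6), S(f_3,h_6), S(h_5,h_6), S(f_1,h_7), S(f_2,h_7), S(f_3,h_7), S(h_4,h_7), S(h_5,h_7), S(h_6,h_7), S(f_1,h_8), S(f_2,h_8), S(f_3,h_8), S(h_4,h_8), S(h_5,h_8), S(h_6,h_8), S(h_7,h_8), S(f_1,h_9), S(f_2,h_9), S(f_3,h_9), S(h_4,h_9), S(h_5,h_9), S(h_6,h_9), S(h_7,h_9), S(h_8,h_9)) all reduce to 0 modulo the current basis, so we have a Gröbner basis.
Inter-reduce: drop elements whose leading term is divisible by another's, tail-reduce, and make monic.
Reduced Gröbner basis: {a - 1, b}.
Label its elements g_1 = a - 1, g_2 = b.

Reduce p = 5ab^2 + 12b^2 - 11a - 4b + 11 modulo G:
  leading term ab^2: subtract (5b^2)·g_1 from 5ab^2 + 12b^2 - 11a - 4b + 11 → 17b^2 - 11a - 4b + 11
  leading term b^2: subtract (17b)·g_2 from 17b^2 - 11a - 4b + 11 → -11a - 4b + 11
  leading term a: subtract (-11)·g_1 from -11a - 4b + 11 → -4b
  leading term b: subtract (-4)·g_2 from -4b → 0
  normal form = 0.
Since the normal form is 0, p ∈ I.

5ab^2 + 12b^2 - 11a - 4b + 11 lies in I (it reduces to 0).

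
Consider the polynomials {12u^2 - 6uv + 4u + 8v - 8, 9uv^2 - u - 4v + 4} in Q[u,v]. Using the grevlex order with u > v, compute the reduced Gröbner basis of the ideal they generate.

The reduced Gröbner basis is the canonical form of the ideal for this ordering.

f_1 = 12u^2 - 6uv + 4u + 8v - 8, LT = u^2.
f_2 = 9uv^2 - u - 4v + 4, LT = uv^2.

S(f_1,f_2): lcm = u^2v^2. S = -1/2uv^3 + 1/3uv^2 + 2/3v^3 + 1/9u^2 + 4/9uv - 2/3v^2 - 4/9u.
  reduce S modulo (f_1, f_2):
  remainder 2/3v^3 + 4/9uv - 8/9v^2 - 4/9u + 8/27v - 2/27 ≠ 0; add g_3 = 2/3v^3 + 4/9uv - 8/9v^2 - 4/9u + 8/27v - 2/27 to the basis.

The other S-polynomials (S(f_1,g_3), S(f_2,g_3)) all reduce to 0 modulo the current basis, so we have a Gröbner basis.

G = {uv^2 - 1/9u - 4/9v + 4/9, v^3 + 2/3uv - 4/3v^2 - 2/3u + 4/9v - 1/9, u^2 - 1/2uv + 1/3u + 2/3v - 2/3}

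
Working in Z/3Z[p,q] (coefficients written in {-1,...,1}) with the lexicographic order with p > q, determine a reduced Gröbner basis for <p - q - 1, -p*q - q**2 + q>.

f_1 = p - q - 1, LT = p.
f_2 = -p*q - q**2 + q, LT = p*q.

S(f_1,f_2): lcm = p*q. S = q**2.
  leading term q**2: no divisor's leading term divides it; move q**2 to the remainder.
  remainder q**2 ≠ 0; add g_3 = q**2 to the basis.

S(f_1,g_3): leading monomials are coprime, so the S-polynomial reduces to 0 (Buchberger's first criterion).
S(f_2,g_3): lcm = p*q**2. S = q**3 - q**2.
  leading term q**3: subtract (q)·g_3 from q**3 - q**2 → -q**2
  leading term q**2: subtract (-1)·g_3 from -q**2 → 0
  remainder 0.

Every S-polynomial of the final basis reduces to 0, so we have a Gröbner basis.
Inter-reduce: drop elements whose leading term is divisible by another's, tail-reduce, and make monic.

G = {p - q - 1, q**2}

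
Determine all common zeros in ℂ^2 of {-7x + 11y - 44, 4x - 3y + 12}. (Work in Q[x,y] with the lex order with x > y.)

Compute a lex Gröbner basis by Buchberger's algorithm.
f_1 = -7x + 11y - 44, LT = x.
f_2 = 4x - 3y + 12, LT = x.

S(f_1,f_2): lcm = x. S = -23/28y + 23/7.
  reduce S modulo (f_1, f_2):
  remainder -23/28y + 23/7 ≠ 0; add h_3 = -23/28y + 23/7 to the basis.

The other S-polynomials (S(f_1,h_3), S(f_2,h_3)) all reduce to 0 modulo the current basis, so we have a Gröbner basis.
Inter-reduce: drop elements whose leading term is divisible by another's, tail-reduce, and make monic.
Reduced Gröbner basis: {x, y - 4}.

Elimination: the polynomial y - 4 lies in the elimination ideal for y, so y ∈ {4}. For each such y, the remaining basis elements (now univariate) give the rest of the solution.
  y = 4: the earlier basis element becomes x = 0, giving x = 0 — point (0, 4).

{(0, 4)}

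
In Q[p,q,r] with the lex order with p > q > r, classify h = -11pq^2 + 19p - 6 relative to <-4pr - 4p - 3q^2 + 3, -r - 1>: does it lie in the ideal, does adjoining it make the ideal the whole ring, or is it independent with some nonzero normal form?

First compute the reduced Gröbner basis of I by Buchberger's algorithm.
f_1 = -4pr - 4p - 3q^2 + 3, LT = pr.
f_2 = -r - 1, LT = r.

S(f_1,f_2): lcm = pr. S = 3/4q^2 - 3/4.
  reduce S modulo (f_1, f_2):
  remainder 3/4q^2 - 3/4 ≠ 0; add k_3 = 3/4q^2 - 3/4 to the basis.

The other S-polynomials (S(f_1,k_3), S(f_2,k_3)) all reduce to 0 modulo the current basis, so we have a Gröbner basis.
Inter-reduce: drop elements whose leading term is divisible by another's, tail-reduce, and make monic.
Reduced Gröbner basis: {q^2 - 1, r + 1}.
Label its elements g_1 = q^2 - 1, g_2 = r + 1.

Reduce h = -11pq^2 + 19p - 6 modulo G:
  leading term pq^2: subtract (-11p)·g_1 from -11pq^2 + 19p - 6 → 8p - 6
  leading term p: no divisor's leading term divides it; move 8p to the remainder.
  leading term 1: no divisor's leading term divides it; move -6 to the remainder.
  normal form = 8p - 6.
The normal form is nonzero, so h ∉ I. Since h minus its normal form lies in I, I + (h) = I + (n) where n = 8p - 6; decide whether this ideal is the whole ring.
Run Buchberger on G together with n (pairs among the g_i already reduce to 0 since G is a Gröbner basis):
g_1 = q^2 - 1, LT = q^2.
g_2 = r + 1, LT = r.
n = 8p - 6, LT = p.

The S-polynomials (S(g_1,g_2), S(g_1,n), S(g_2,n)) all reduce to 0 modulo the current basis, so we have a Gröbner basis.
Inter-reduce: drop elements whose leading term is divisible by another's, tail-reduce, and make monic.
Reduced Gröbner basis: {p - 3/4, q^2 - 1, r + 1}.
The reduced Gröbner basis of I + (h) is {p - 3/4, q^2 - 1, r + 1} ≠ {1}, a proper ideal, so the enlarged system stays consistent: h is independent of I, with normal form 8p - 6.

The remainder on division by a Gröbner basis is unique — it is the normal form.

-11pq^2 + 19p - 6 is independent of I; its normal form modulo I is 8p - 6.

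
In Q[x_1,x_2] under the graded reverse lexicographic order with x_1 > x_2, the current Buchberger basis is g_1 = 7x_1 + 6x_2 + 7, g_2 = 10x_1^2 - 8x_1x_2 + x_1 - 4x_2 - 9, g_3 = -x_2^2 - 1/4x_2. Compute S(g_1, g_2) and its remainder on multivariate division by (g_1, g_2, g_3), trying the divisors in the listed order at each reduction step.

S(g_1, g_2) = 58/35x_1x_2 + 9/10x_1 + 2/5x_2 + 9/10; remainder on division = -82/49x_2.

lcm(LM(g_1), LM(g_2)) = x_1^2.
S = (lcm/LT(g_1))·g_1 − (lcm/LT(g_2))·g_2 = 58/35x_1x_2 + 9/10x_1 + 2/5x_2 + 9/10.
Reduce S modulo (g_1, g_2, g_3) in that order:
  leading term x_1x_2: subtract (58/245x_2)·g_1 from 58/35x_1x_2 + 9/10x_1 + 2/5x_2 + 9/10 → -348/245x_2^2 + 9/10x_1 - 44/35x_2 + 9/10
  leading term x_2^2: subtract (348/245)·g_3 from -348/245x_2^2 + 9/10x_1 - 44/35x_2 + 9/10 → 9/10x_1 - 221/245x_2 + 9/10
  leading term x_1: subtract (9/70)·g_1 from 9/10x_1 - 221/245x_2 + 9/10 → -82/49x_2
  leading term x_2: no divisor's leading term divides it; move -82/49x_2 to the remainder.
The remainder -82/49x_2 is nonzero, so it would be added as the next basis element.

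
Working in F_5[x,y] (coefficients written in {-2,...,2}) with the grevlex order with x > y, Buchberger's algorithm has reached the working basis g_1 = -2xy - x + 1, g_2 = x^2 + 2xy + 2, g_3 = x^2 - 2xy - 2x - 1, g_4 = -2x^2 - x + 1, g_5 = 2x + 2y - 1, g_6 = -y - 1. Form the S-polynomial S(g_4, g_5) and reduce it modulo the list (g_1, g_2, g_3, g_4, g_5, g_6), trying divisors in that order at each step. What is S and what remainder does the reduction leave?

S(g_4, g_5) = -xy + x + 2; remainder on division = 0.

lcm(LM(g_4), LM(g_5)) = x^2.
S = (lcm/LT(g_4))·g_4 − (lcm/LT(g_5))·g_5 = -xy + x + 2.
Reduce S modulo (g_1, g_2, g_3, g_4, g_5, g_6) in that order:
  leading term xy: subtract (-2)·g_1 from -xy + x + 2 → -x - 1
  leading term x: subtract (2)·g_5 from -x - 1 → y + 1
  leading term y: subtract (-1)·g_6 from y + 1 → 0
The remainder is 0, so this S-polynomial contributes no new basis element.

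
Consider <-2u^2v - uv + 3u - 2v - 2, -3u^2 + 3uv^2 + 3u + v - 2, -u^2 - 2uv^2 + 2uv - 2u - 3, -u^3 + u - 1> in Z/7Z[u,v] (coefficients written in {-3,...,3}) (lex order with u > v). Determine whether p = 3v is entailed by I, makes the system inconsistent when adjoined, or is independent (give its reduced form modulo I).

First compute the reduced Gröbner basis of I by Buchberger's algorithm.
f_1 = -2u^2v - uv + 3u - 2v - 2, LT = u^2v.
f_2 = -3u^2 + 3uv^2 + 3u + v - 2, LT = u^2.
f_3 = -u^2 - 2uv^2 + 2uv - 2u - 3, LT = u^2.
f_4 = -u^3 + u - 1, LT = u^3.

S(f_1,f_2): lcm = u^2v. S = uv^3 - 2uv + 2u - 2v^2 - 2v + 1.
  reduce S modulo (f_1, f_2, f_3, f_4):
  remainder uv^3 - 2uv + 2u - 2v^2 - 2v + 1 ≠ 0; add h_5 = uv^3 - 2uv + 2u - 2v^2 - 2v + 1 to the basis.

S(f_1,f_3): lcm = u^2v. S = -2uv^3 + 2uv^2 + 2uv + 2u - 2v + 1.
  reduce S modulo (f_1, f_2, f_3, f_4, h_5):
  remainder 2uv^2 - 2uv - u + 3v^2 + v + 3 ≠ 0; add h_6 = 2uv^2 - 2uv - u + 3v^2 + v + 3 to the basis.

S(f_1,f_4): lcm = u^3v. S = -3u^2v + 2u^2 + 2uv + u - v.
  reduce S modulo (f_1, f_2, f_3, f_4, h_5, h_6):
  remainder 2uv + 3u - 3v^2 - 3v + 1 ≠ 0; add h_7 = 2uv + 3u - 3v^2 - 3v + 1 to the basis.

S(f_2,f_3): lcm = u^2. S = -3uv^2 + 2uv - 3u + 2v.
  reduce S modulo (f_1, f_2, f_3, f_4, h_5, h_6, h_7):
  remainder -3u + 3v^2 + 2v - 2 ≠ 0; add h_8 = -3u + 3v^2 + 2v - 2 to the basis.

S(f_2,f_4): lcm = u^3. S = -u^2v^2 - u^2 + 2uv - 3u - 1.
  reduce S modulo (f_1, f_2, f_3, f_4, h_5, h_6, h_7, h_8):
  remainder v^2 + v - 2 ≠ 0; add h_9 = v^2 + v - 2 to the basis.

S(f_3,f_4): lcm = u^3. S = 2u^2v^2 - 2u^2v + 2u^2 - 3u - 1.
  reduce S modulo (f_1, f_2, f_3, f_4, h_5, h_6, h_7, h_8, h_9):
  remainder -2v + 3 ≠ 0; add h_10 = -2v + 3 to the basis.

The other S-polynomials (S(f_1,h_5), S(f_2,h_5), S(f_3,h_5), S(f_4,h_5), S(f_1,h_6), S(f_2,h_6), S(f_3,h_6), S(f_4,h_6), S(h_5,h_6), S(f_1,h_7), S(f_2,h_7), S(f_3,h_7), S(f_4,h_7), S(h_5,h_7), S(h_6,h_7), S(f_1,h_8), S(f_2,h_8), S(f_3,h_8), S(f_4,h_8), S(h_5,h_8), S(h_6,h_8), S(h_7,h_8), S(f_1,h_9), S(f_2,h_9), S(f_3,h_9), S(f_4,h_9), S(h_5,h_9), S(h_6,h_9), S(h_7,h_9), S(h_8,h_9), S(f_1,h_10), S(f_2,h_10), S(f_3,h_10), S(f_4,h_10), S(h_5,h_10), S(h_6,h_10), S(h_7,h_10), S(h_8,h_10), S(h_9,h_10)) all reduce to 0 modulo the current basis, so we have a Gröbner basis.
Inter-reduce: drop elements whose leading term is divisible by another's, tail-reduce, and make monic.
Reduced Gröbner basis: {u - 2, v + 2}.
Label its elements g_1 = u - 2, g_2 = v + 2.

Reduce p = 3v modulo G:
  leading term v: subtract (3)·g_2 from 3v → 1
  leading term 1: no divisor's leading term divides it; move 1 to the remainder.
  normal form = 1.
The normal form is nonzero, so p ∉ I. Since p minus its normal form lies in I, I + (p) = I + (r) where r = 1; decide whether this ideal is the whole ring.
Here r = 1 is a nonzero constant, hence a unit: 1 ∈ I + (p), the Gröbner basis of I + (p) is {1}, and the enlarged system has no common solution — adjoining p is inconsistent.

Adjoining 3v makes the ideal the whole ring: the system is inconsistent.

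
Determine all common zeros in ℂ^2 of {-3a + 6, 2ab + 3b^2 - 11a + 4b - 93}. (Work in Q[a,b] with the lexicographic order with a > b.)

Compute a lex Gröbner basis by Buchberger's algorithm.
f_1 = -3a + 6, LT = a.
f_2 = 2ab - 11a + 3b^2 + 4b - 93, LT = ab.

S(f_1,f_2): lcm = ab. S = 11/2a - 3/2b^2 - 4b + 93/2.
  leading term a: subtract (-11/6)·f_1 from 11/2a - 3/2b^2 - 4b + 93/2 → -3/2b^2 - 4b + 115/2
  leading term b^2: no divisor's leading term divides it; move -3/2b^2 to the remainder.
  leading term b: no divisor's leading term divides it; move -4b to the remainder.
  leading term 1: no divisor's leading term divides it; move 115/2 to the remainder.
  remainder -3/2b^2 - 4b + 115/2 ≠ 0; add h_3 = -3/2b^2 - 4b + 115/2 to the basis.

S(f_1,h_3): leading monomials are coprime, so the S-polynomial reduces to 0 (Buchberger's first criterion).
S(f_2,h_3): lcm = ab^2. S = -49/6ab + 115/3a + 3/2b^3 + 2b^2 - 93/2b.
  leading term ab: subtract (49/18b)·f_1 from -49/6ab + 115/3a + 3/2b^3 + 2b^2 - 93/2b → 115/3a + 3/2b^3 + 2b^2 - 377/6b
  leading term a: subtract (-115/9)·f_1 from 115/3a + 3/2b^3 + 2b^2 - 377/6b → 3/2b^3 + 2b^2 - 377/6b + 230/3
  leading term b^3: subtract (-b)·h_3 from 3/2b^3 + 2b^2 - 377/6b + 230/3 → -2b^2 - 16/3b + 230/3
  leading term b^2: subtract (4/3)·h_3 from -2b^2 - 16/3b + 230/3 → 0
  remainder 0.

Every S-polynomial of the final basis reduces to 0, so we have a Gröbner basis.
Inter-reduce: drop elements whose leading term is divisible by another's, tail-reduce, and make monic.
Reduced Gröbner basis: {a - 2, b^2 + 8/3b - 115/3}.

The lex basis is triangular: the last element involves only b. Solving b^2 + 8/3b - 115/3 = 0 gives b ∈ {-23/3, 5}; substituting each value into the earlier elements determines the remaining variables.
  b = -23/3: the earlier basis element becomes a - 2 = 0, giving a = 2 — point (2, -23/3).
  b = 5: the earlier basis element becomes a - 2 = 0, giving a = 2 — point (2, 5).

{(2, -23/3), (2, 5)}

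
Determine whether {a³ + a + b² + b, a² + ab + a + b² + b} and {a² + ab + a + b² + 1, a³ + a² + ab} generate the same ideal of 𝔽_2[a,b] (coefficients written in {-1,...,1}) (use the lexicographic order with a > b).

Two ideals are equal iff their reduced Gröbner bases coincide (the reduced basis is unique for a fixed ordering).
Buchberger on the first generating set:
f_1 = a³ + a + b² + b, LT = a³.
f_2 = a² + ab + a + b² + b, LT = a².

S(f_1,f_2): lcm = a³. S = a²b + a² + ab² + ab + a + b² + b.
  leading term a²b: subtract (b)·f_2 from a²b + a² + ab² + ab + a + b² + b → a² + a + b³ + b
  leading term a²: subtract (1)·f_2 from a² + a + b³ + b → ab + b³ + b²
  leading term ab: no divisor's leading term divides it; move ab to the remainder.
  leading term b³: no divisor's leading term divides it; move b³ to the remainder.
  leading term b²: no divisor's leading term divides it; move b² to the remainder.
  remainder ab + b³ + b² ≠ 0; add g_3 = ab + b³ + b² to the basis.

S(f_1,g_3): lcm = a³b. S = a²b³ + a²b² + ab + b³ + b².
  leading term a²b³: subtract (b³)·f_2 from a²b³ + a²b² + ab + b³ + b² → a²b² + ab⁴ + ab³ + ab + b⁵ + b⁴ + b³ + b²
  leading term a²b²: subtract (b²)·f_2 from a²b² + ab⁴ + ab³ + ab + b⁵ + b⁴ + b³ + b² → ab⁴ + ab² + ab + b⁵ + b²
  leading term ab⁴: subtract (b³)·g_3 from ab⁴ + ab² + ab + b⁵ + b² → ab² + ab + b⁶ + b²
  leading term ab²: subtract (b)·g_3 from ab² + ab + b⁶ + b² → ab + b⁶ + b⁴ + b³ + b²
  leading term ab: subtract (1)·g_3 from ab + b⁶ + b⁴ + b³ + b² → b⁶ + b⁴
  leading term b⁶: no divisor's leading term divides it; move b⁶ to the remainder.
  leading term b⁴: no divisor's leading term divides it; move b⁴ to the remainder.
  remainder b⁶ + b⁴ ≠ 0; add g_4 = b⁶ + b⁴ to the basis.

S(f_2,g_3): lcm = a²b. S = ab³ + ab + b³ + b².
  leading term ab³: subtract (b²)·g_3 from ab³ + ab + b³ + b² → ab + b⁵ + b⁴ + b³ + b²
  leading term ab: subtract (1)·g_3 from ab + b⁵ + b⁴ + b³ + b² → b⁵ + b⁴
  leading term b⁵: no divisor's leading term divides it; move b⁵ to the remainder.
  leading term b⁴: no divisor's leading term divides it; move b⁴ to the remainder.
  remainder b⁵ + b⁴ ≠ 0; add g_5 = b⁵ + b⁴ to the basis.

The other S-polynomials (S(f_1,g_4), S(f_2,g_4), S(g_3,g_4), S(f_1,g_5), S(f_2,g_5), S(g_3,g_5), S(g_4,g_5)) all reduce to 0 modulo the current basis, so we have a Gröbner basis.
Inter-reduce: drop elements whose leading term is divisible by another's, tail-reduce, and make monic.
Reduced Gröbner basis: {a² + a + b³ + b, ab + b³ + b², b⁵ + b⁴}.

Buchberger on the second generating set:
h_1 = a² + ab + a + b² + 1, LT = a².
h_2 = a³ + a² + ab, LT = a³.

S(h_1,h_2): lcm = a³. S = a²b + ab² + ab + a.
  leading term a²b: subtract (b)·h_1 from a²b + ab² + ab + a → a + b³ + b
  leading term a: no divisor's leading term divides it; move a to the remainder.
  leading term b³: no divisor's leading term divides it; move b³ to the remainder.
  leading term b: no divisor's leading term divides it; move b to the remainder.
  remainder a + b³ + b ≠ 0; add k_3 = a + b³ + b to the basis.

S(h_1,k_3): lcm = a². S = ab³ + a + b² + 1.
  leading term ab³: subtract (b³)·k_3 from ab³ + a + b² + 1 → a + b⁶ + b⁴ + b² + 1
  leading term a: subtract (1)·k_3 from a + b⁶ + b⁴ + b² + 1 → b⁶ + b⁴ + b³ + b² + b + 1
  leading term b⁶: no divisor's leading term divides it; move b⁶ to the remainder.
  leading term b⁴: no divisor's leading term divides it; move b⁴ to the remainder.
  leading term b³: no divisor's leading term divides it; move b³ to the remainder.
  leading term b²: no divisor's leading term divides it; move b² to the remainder.
  leading term b: no divisor's leading term divides it; move b to the remainder.
  leading term 1: no divisor's leading term divides it; move 1 to the remainder.
  remainder b⁶ + b⁴ + b³ + b² + b + 1 ≠ 0; add k_4 = b⁶ + b⁴ + b³ + b² + b + 1 to the basis.

The other S-polynomials (S(h_2,k_3), S(h_1,k_4), S(h_2,k_4), S(k_3,k_4)) all reduce to 0 modulo the current basis, so we have a Gröbner basis.
Inter-reduce: drop elements whose leading term is divisible by another's, tail-reduce, and make monic.
Reduced Gröbner basis: {a + b³ + b, b⁶ + b⁴ + b³ + b² + b + 1}.

The bases are distinct; the ideals are different.

No, the ideals differ.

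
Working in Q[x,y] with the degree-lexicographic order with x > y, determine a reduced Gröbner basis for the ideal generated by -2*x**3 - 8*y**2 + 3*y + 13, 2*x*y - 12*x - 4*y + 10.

G = {x**3 + 4*y**2 - 3/2*y - 13/2, y**3 + 7/4*x**2 - 51/8*y**2 + 7/2*x + 21/8*y + 19/4, x*y - 6*x - 2*y + 5}

f_1 = -2*x**3 - 8*y**2 + 3*y + 13, LT = x**3.
f_2 = 2*x*y - 12*x - 4*y + 10, LT = x*y.

S(f_1,f_2): lcm = x**3*y. S = 6*x**3 + 2*x**2*y + 4*y**3 - 5*x**2 - 3/2*y**2 - 13/2*y.
  leading term x**3: subtract (-3)·f_1 from 6*x**3 + 2*x**2*y + 4*y**3 - 5*x**2 - 3/2*y**2 - 13/2*y → 2*x**2*y + 4*y**3 - 5*x**2 - 51/2*y**2 + 5/2*y + 39
  leading term x**2*y: subtract (x)·f_2 from 2*x**2*y + 4*y**3 - 5*x**2 - 51/2*y**2 + 5/2*y + 39 → 4*y**3 + 7*x**2 + 4*x*y - 51/2*y**2 - 10*x + 5/2*y + 39
  leading term y**3: no divisor's leading term divides it; move 4*y**3 to the remainder.
  leading term x**2: no divisor's leading term divides it; move 7*x**2 to the remainder.
  leading term x*y: subtract (2)·f_2 from 4*x*y - 51/2*y**2 - 10*x + 5/2*y + 39 → -51/2*y**2 + 14*x + 21/2*y + 19
  leading term y**2: no divisor's leading term divides it; move -51/2*y**2 to the remainder.
  leading term x: no divisor's leading term divides it; move 14*x to the remainder.
  leading term y: no divisor's leading term divides it; move 21/2*y to the remainder.
  leading term 1: no divisor's leading term divides it; move 19 to the remainder.
  remainder 4*y**3 + 7*x**2 - 51/2*y**2 + 14*x + 21/2*y + 19 ≠ 0; add g_3 = 4*y**3 + 7*x**2 - 51/2*y**2 + 14*x + 21/2*y + 19 to the basis.

The other S-polynomials (S(f_1,g_3), S(f_2,g_3)) all reduce to 0 modulo the current basis, so we have a Gröbner basis.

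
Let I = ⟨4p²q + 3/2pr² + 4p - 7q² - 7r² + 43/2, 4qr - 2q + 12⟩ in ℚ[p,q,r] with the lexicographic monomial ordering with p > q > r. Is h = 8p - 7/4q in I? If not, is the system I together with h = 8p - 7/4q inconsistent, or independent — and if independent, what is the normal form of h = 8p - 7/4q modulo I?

8p - 7/4q is independent of I; its normal form modulo I is 8p - 7/4q.

First compute the reduced Gröbner basis of I by Buchberger's algorithm.
f_1 = 4p²q + 3/2pr² + 4p - 7q² - 7r² + 43/2, LT = p²q.
f_2 = 4qr - 2q + 12, LT = qr.

S(f_1,f_2): lcm = p²qr. S = ½p²q - 3p² + ⅜pr³ + pr - 7/4q²r - 7/4r³ + 43/8r.
  reduce S modulo (f_1, f_2):
  remainder -3p² + ⅜pr³ - 3/16pr² + pr - ½p + 21/4q - 7/4r³ + ⅞r² + 43/8r - 43/16 ≠ 0; add k_3 = -3p² + ⅜pr³ - 3/16pr² + pr - ½p + 21/4q - 7/4r³ + ⅞r² + 43/8r - 43/16 to the basis.

The other S-polynomials (S(f_1,k_3), S(f_2,k_3)) all reduce to 0 modulo the current basis, so we have a Gröbner basis.
Inter-reduce: drop elements whose leading term is divisible by another's, tail-reduce, and make monic.
Reduced Gröbner basis: {p² - ⅛pr³ + 1/16pr² - ⅓pr + ⅙p - 7/4q + 7/12r³ - 7/24r² - 43/24r + 43/48, qr - ½q + 3}.
Label its elements g_1 = p² - ⅛pr³ + 1/16pr² - ⅓pr + ⅙p - 7/4q + 7/12r³ - 7/24r² - 43/24r + 43/48, g_2 = qr - ½q + 3.

Reduce h = 8p - 7/4q modulo G:
  leading term p: no divisor's leading term divides it; move 8p to the remainder.
  leading term q: no divisor's leading term divides it; move -7/4q to the remainder.
  normal form = 8p - 7/4q.
The normal form is nonzero, so h ∉ I. Since h minus its normal form lies in I, I + (h) = I + (n) where n = 8p - 7/4q; decide whether this ideal is the whole ring.
Run Buchberger on G together with n (pairs among the g_i already reduce to 0 since G is a Gröbner basis):
g_1 = p² - ⅛pr³ + 1/16pr² - ⅓pr + ⅙p - 7/4q + 7/12r³ - 7/24r² - 43/24r + 43/48, LT = p².
g_2 = qr - ½q + 3, LT = qr.
n = 8p - 7/4q, LT = p.

S(g_1,n): lcm = p². S = 7/32pq - ⅛pr³ + 1/16pr² - ⅓pr + ⅙p - 7/4q + 7/12r³ - 7/24r² - 43/24r + 43/48.
  reduce S modulo (g_1, g_2, n):
  remainder 49/1024q² - 7/4q + 7/12r³ - 161/768r² - 43/24r + 107/96 ≠ 0; add m_4 = 49/1024q² - 7/4q + 7/12r³ - 161/768r² - 43/24r + 107/96 to the basis.

S(g_2,m_4): lcm = q²r. S = -½q² + 256/7qr + 3q - 256/21r⁴ + 92/21r³ + 5504/147r² - 3424/147r.
  reduce S modulo (g_1, g_2, n, m_4):
  remainder 3q - 256/21r⁴ + 220/21r³ + 5182/147r² - 6176/147r - 14416/147 ≠ 0; add m_5 = 3q - 256/21r⁴ + 220/21r³ + 5182/147r² - 6176/147r - 14416/147 to the basis.

S(g_2,m_5): lcm = qr. S = -½q + 256/63r⁵ - 220/63r⁴ - 5182/441r³ + 6176/441r² + 14416/441r + 3.
  reduce S modulo (g_1, g_2, n, m_4, m_5):
  remainder 256/63r⁵ - 116/21r⁴ - 4412/441r³ + 8767/441r² + 3776/147r - 5885/441 ≠ 0; add m_6 = 256/63r⁵ - 116/21r⁴ - 4412/441r³ + 8767/441r² + 3776/147r - 5885/441 to the basis.

The other S-polynomials (S(g_1,g_2), S(g_2,n), S(g_1,m_4), S(n,m_4), S(g_1,m_5), S(n,m_5), S(m_4,m_5), S(g_1,m_6), S(g_2,m_6), S(n,m_6), S(m_4,m_6), S(m_5,m_6)) all reduce to 0 modulo the current basis, so we have a Gröbner basis.
Inter-reduce: drop elements whose leading term is divisible by another's, tail-reduce, and make monic.
Reduced Gröbner basis: {p - 8/9r⁴ + 55/72r³ + 2591/1008r² - 193/63r - 901/126, q - 256/63r⁴ + 220/63r³ + 5182/441r² - 6176/441r - 14416/441, r⁵ - 87/64r⁴ - 1103/448r³ + 8767/1792r² + 177/28r - 5885/1792}.
The reduced Gröbner basis of I + (h) is {p - 8/9r⁴ + 55/72r³ + 2591/1008r² - 193/63r - 901/126, q - 256/63r⁴ + 220/63r³ + 5182/441r² - 6176/441r - 14416/441, r⁵ - 87/64r⁴ - 1103/448r³ + 8767/1792r² + 177/28r - 5885/1792} ≠ {1}, a proper ideal, so the enlarged system stays consistent: h is independent of I, with normal form 8p - 7/4q.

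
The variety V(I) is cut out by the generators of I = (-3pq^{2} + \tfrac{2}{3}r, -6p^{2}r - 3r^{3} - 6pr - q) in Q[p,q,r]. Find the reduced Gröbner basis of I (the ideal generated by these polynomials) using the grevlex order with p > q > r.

G = {q^{2}r^{3} + \tfrac{1}{3}q^{3} + \tfrac{4}{9}pr^{2} + \tfrac{4}{9}r^{2}, pq^{2} - \tfrac{2}{9}r, p^{2}r + \tfrac{1}{2}r^{3} + pr + \tfrac{1}{6}q}

Buchberger's algorithm terminates because the ascending chain of leading-term ideals stabilizes.

f_1 = -3pq^{2} + \tfrac{2}{3}r, LT = pq^{2}.
f_2 = -6p^{2}r - 3r^{3} - 6pr - q, LT = p^{2}r.

S(f_1,f_2): lcm = p^{2}q^{2}r. S = -\tfrac{1}{2}q^{2}r^{3} - pq^{2}r - \tfrac{1}{6}q^{3} - \tfrac{2}{9}pr^{2}.
  reduce S modulo (f_1, f_2):
  remainder -\tfrac{1}{2}q^{2}r^{3} - \tfrac{1}{6}q^{3} - \tfrac{2}{9}pr^{2} - \tfrac{2}{9}r^{2} ≠ 0; add g_3 = -\tfrac{1}{2}q^{2}r^{3} - \tfrac{1}{6}q^{3} - \tfrac{2}{9}pr^{2} - \tfrac{2}{9}r^{2} to the basis.

The other S-polynomials (S(f_1,g_3), S(f_2,g_3)) all reduce to 0 modulo the current basis, so we have a Gröbner basis.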